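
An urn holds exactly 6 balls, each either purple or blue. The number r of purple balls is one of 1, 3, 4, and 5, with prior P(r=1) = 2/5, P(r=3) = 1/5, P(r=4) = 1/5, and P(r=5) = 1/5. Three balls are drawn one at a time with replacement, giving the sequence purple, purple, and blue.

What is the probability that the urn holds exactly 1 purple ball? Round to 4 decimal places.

0.1064

For each hypothesis, P(data | H) works out to: P(data | r = 1) = (1/6)(1/6)(5/6) = 5/216; P(data | r = 3) = (3/6)(3/6)(3/6) = 1/8; P(data | r = 4) = (4/6)(4/6)(2/6) = 4/27; P(data | r = 5) = (5/6)(5/6)(1/6) = 25/216.
The prior-weighted likelihoods are 2/5 · 5/216 = 1/108, 1/5 · 1/8 = 1/40, 1/5 · 4/27 = 4/135, 1/5 · 25/216 = 5/216; summing to 47/540.
So P(r = 1 | data) = (1/108) / (47/540) = 5/47.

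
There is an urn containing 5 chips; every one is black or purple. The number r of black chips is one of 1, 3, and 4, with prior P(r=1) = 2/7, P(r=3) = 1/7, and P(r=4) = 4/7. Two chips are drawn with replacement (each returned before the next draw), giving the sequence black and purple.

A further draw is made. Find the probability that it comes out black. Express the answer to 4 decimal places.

0.6000

For each hypothesis, P(data | H) works out to: P(data | r = 1) = (1/5)(4/5) = 4/25; P(data | r = 3) = (3/5)(2/5) = 6/25; P(data | r = 4) = (4/5)(1/5) = 4/25.
Multiplying each by its prior: 2/7 · 4/25 = 8/175, 1/7 · 6/25 = 6/175, 4/7 · 4/25 = 16/175; summing to 6/35.
The posterior is then P(r = 1 | data) = 4/15, P(r = 3 | data) = 1/5, P(r = 4 | data) = 8/15.
The predictive probability is P(black next | data) = (1/5)(4/15) + (3/5)(1/5) + (4/5)(8/15) = 3/5.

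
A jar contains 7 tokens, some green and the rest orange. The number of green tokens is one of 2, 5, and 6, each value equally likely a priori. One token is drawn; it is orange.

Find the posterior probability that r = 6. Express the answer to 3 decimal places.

The likelihood of this draw under each hypothesis: P(data | r = 2) = (5/7) = 5/7; P(data | r = 5) = (2/7) = 2/7; P(data | r = 6) = (1/7) = 1/7.
Weighting by the prior gives 1/3 · 5/7 = 5/21, 1/3 · 2/7 = 2/21, 1/3 · 1/7 = 1/21; summing to 8/21.
By Bayes' rule, P(r = 6 | data) = (1/21) / (8/21) = 1/8.

0.125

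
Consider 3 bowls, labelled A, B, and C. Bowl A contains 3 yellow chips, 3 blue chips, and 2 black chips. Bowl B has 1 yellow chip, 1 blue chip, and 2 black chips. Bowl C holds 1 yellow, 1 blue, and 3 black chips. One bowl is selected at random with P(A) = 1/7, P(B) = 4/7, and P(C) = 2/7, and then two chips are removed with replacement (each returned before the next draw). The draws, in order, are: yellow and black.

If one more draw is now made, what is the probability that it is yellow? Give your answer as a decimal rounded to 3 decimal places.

The likelihood of the observed sequence under each hypothesis: P(data | bowl A) = (3/8)(2/8) = 0.09375; P(data | bowl B) = (1/4)(2/4) = 0.125; P(data | bowl C) = (1/5)(3/5) = 0.12.
The prior-weighted likelihoods are 1/7 · 0.09375 = 0.013393, 4/7 · 0.125 = 0.071429, 2/7 · 0.12 = 0.034286; summing to 0.11911.
The posterior is then P(bowl A | data) = 0.11244, P(bowl B | data) = 0.5997, P(bowl C | data) = 0.28786.
The predictive probability is P(yellow next | data) = (3/8)(0.11244) + (1/4)(0.5997) + (1/5)(0.28786) = 0.24966.

0.250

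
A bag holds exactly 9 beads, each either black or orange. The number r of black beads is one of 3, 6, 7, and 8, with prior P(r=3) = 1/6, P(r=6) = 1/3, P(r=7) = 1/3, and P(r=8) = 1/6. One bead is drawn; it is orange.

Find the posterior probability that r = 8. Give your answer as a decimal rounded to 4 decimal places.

Compute the likelihood of this draw for each case: P(data | r = 3) = (6/9) = 2/3; P(data | r = 6) = (3/9) = 1/3; P(data | r = 7) = (2/9) = 2/9; P(data | r = 8) = (1/9) = 1/9.
Weighting by the prior gives 1/6 · 2/3 = 1/9, 1/3 · 1/3 = 1/9, 1/3 · 2/9 = 2/27, 1/6 · 1/9 = 1/54; summing to 17/54.
So P(r = 8 | data) = (1/54) / (17/54) = 1/17.

0.0588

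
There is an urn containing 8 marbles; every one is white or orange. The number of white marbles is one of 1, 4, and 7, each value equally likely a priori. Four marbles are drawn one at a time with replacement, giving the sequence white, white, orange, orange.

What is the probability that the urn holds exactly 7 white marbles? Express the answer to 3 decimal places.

For each hypothesis, P(data | H) works out to: P(data | r = 1) = (1/8)(1/8)(7/8)(7/8) = 0.011963; P(data | r = 4) = (4/8)(4/8)(4/8)(4/8) = 0.0625; P(data | r = 7) = (7/8)(7/8)(1/8)(1/8) = 0.011963.
Multiplying each by its prior: 1/3 · 0.011963 = 0.0039876, 1/3 · 0.0625 = 0.020833, 1/3 · 0.011963 = 0.0039876; these sum to 0.028809.
Hence P(r = 7 | data) = (0.0039876) / (0.028809) = 0.13842.

0.138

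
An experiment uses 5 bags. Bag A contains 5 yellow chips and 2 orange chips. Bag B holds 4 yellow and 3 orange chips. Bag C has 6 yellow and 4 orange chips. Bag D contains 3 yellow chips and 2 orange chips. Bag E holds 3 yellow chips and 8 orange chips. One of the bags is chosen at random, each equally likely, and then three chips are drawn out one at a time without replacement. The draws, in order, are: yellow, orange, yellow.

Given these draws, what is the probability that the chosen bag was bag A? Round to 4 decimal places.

0.2451

Under each hypothesis, the probability of the observed sequence is: P(data | bag A) = (5/7)(2/6)(4/5) = 0.19048; P(data | bag B) = (4/7)(3/6)(3/5) = 0.17143; P(data | bag C) = (6/10)(4/9)(5/8) = 0.16667; P(data | bag D) = (3/5)(2/4)(2/3) = 0.2; P(data | bag E) = (3/11)(8/10)(2/9) = 0.048485.
Weighting by the prior gives 1/5 · 0.19048 = 0.038095, 1/5 · 0.17143 = 0.034286, 1/5 · 0.16667 = 0.033333, 1/5 · 0.2 = 0.04, 1/5 · 0.048485 = 0.009697; summing to 0.15541.
So P(bag A | data) = (0.038095) / (0.15541) = 0.24513.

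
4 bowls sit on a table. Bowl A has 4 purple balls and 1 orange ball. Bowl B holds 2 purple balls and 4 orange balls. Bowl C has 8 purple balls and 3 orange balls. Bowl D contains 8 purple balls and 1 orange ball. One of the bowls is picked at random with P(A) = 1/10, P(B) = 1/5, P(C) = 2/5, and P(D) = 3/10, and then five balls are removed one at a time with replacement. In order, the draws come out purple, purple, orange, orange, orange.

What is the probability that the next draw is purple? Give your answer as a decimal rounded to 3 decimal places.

0.513

For each hypothesis, P(data | H) works out to: P(data | bowl A) = (4/5)(4/5)(1/5)(1/5)(1/5) = 0.00512; P(data | bowl B) = (2/6)(2/6)(4/6)(4/6)(4/6) = 0.032922; P(data | bowl C) = (8/11)(8/11)(3/11)(3/11)(3/11) = 0.01073; P(data | bowl D) = (8/9)(8/9)(1/9)(1/9)(1/9) = 0.0010838.
Multiplying each by its prior: 1/10 · 0.00512 = 0.000512, 1/5 · 0.032922 = 0.0065844, 2/5 · 0.01073 = 0.0042918, 3/10 · 0.0010838 = 0.00032515; these sum to 0.011713.
Normalising, the posterior is P(bowl A | data) = 0.043711, P(bowl B | data) = 0.56213, P(bowl C | data) = 0.3664, P(bowl D | data) = 0.027759.
The predictive probability is P(purple next | data) = (4/5)(0.043711) + (1/3)(0.56213) + (8/11)(0.3664) + (8/9)(0.027759) = 0.51349.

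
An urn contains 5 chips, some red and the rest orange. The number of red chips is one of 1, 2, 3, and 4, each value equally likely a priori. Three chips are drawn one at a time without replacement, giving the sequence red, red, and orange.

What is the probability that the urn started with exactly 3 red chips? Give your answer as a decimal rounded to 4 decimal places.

Compute the likelihood of the observed sequence for each case: P(data | r = 1) = (1/5)(0/4) = 0; P(data | r = 2) = (2/5)(1/4)(3/3) = 1/10; P(data | r = 3) = (3/5)(2/4)(2/3) = 1/5; P(data | r = 4) = (4/5)(3/4)(1/3) = 1/5.
The prior-weighted likelihoods are 1/4 · 0 = 0, 1/4 · 1/10 = 1/40, 1/4 · 1/5 = 1/20, 1/4 · 1/5 = 1/20; summing to 1/8.
Hence P(r = 3 | data) = (1/20) / (1/8) = 2/5.

0.4000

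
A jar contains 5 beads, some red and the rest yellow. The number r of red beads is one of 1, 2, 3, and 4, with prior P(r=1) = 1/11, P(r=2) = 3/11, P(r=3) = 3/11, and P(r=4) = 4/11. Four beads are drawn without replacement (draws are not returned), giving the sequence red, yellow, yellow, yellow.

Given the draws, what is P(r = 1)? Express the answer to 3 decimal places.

For each hypothesis, P(data | H) works out to: P(data | r = 1) = (1/5)(4/4)(3/3)(2/2) = 1/5; P(data | r = 2) = (2/5)(3/4)(2/3)(1/2) = 1/10; P(data | r = 3) = (3/5)(2/4)(1/3)(0/2) = 0; P(data | r = 4) = (4/5)(1/4)(0/3) = 0.
The prior-weighted likelihoods are 1/11 · 1/5 = 1/55, 3/11 · 1/10 = 3/110, 3/11 · 0 = 0, 4/11 · 0 = 0; these sum to 1/22.
Therefore the posterior P(r = 1 | data) = (1/55) / (1/22) = 2/5.

0.400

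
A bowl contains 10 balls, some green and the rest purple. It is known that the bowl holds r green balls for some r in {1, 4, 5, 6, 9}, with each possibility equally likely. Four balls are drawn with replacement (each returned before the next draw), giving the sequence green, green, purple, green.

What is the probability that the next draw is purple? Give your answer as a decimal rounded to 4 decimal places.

0.3713

For each hypothesis, P(data | H) works out to: P(data | r = 1) = (1/10)(1/10)(9/10)(1/10) = 0.0009; P(data | r = 4) = (4/10)(4/10)(6/10)(4/10) = 0.0384; P(data | r = 5) = (5/10)(5/10)(5/10)(5/10) = 0.0625; P(data | r = 6) = (6/10)(6/10)(4/10)(6/10) = 0.0864; P(data | r = 9) = (9/10)(9/10)(1/10)(9/10) = 0.0729.
The prior-weighted likelihoods are 1/5 · 0.0009 = 0.00018, 1/5 · 0.0384 = 0.00768, 1/5 · 0.0625 = 0.0125, 1/5 · 0.0864 = 0.01728, 1/5 · 0.0729 = 0.01458; summing to 0.05222.
Dividing through by the total gives posterior P(r = 1 | data) = 0.003447, P(r = 4 | data) = 0.14707, P(r = 5 | data) = 0.23937, P(r = 6 | data) = 0.33091, P(r = 9 | data) = 0.2792.
So P(purple next | data) = Σ P(purple next | H) P(H | data) = (9/10)(0.003447) + (3/5)(0.14707) + (1/2)(0.23937) + (2/5)(0.33091) + (1/10)(0.2792) = 0.37131.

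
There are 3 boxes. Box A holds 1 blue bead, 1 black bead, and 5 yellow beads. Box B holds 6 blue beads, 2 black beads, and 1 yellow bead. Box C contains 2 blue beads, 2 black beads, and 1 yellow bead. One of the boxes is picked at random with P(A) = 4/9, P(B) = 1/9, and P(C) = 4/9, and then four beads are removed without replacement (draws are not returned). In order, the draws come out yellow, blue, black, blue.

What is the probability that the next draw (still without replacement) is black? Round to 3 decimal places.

0.896

For each hypothesis, P(data | H) works out to: P(data | box A) = (5/7)(1/6)(1/5)(0/4) = 0; P(data | box B) = (1/9)(6/8)(2/7)(5/6) = 0.019841; P(data | box C) = (1/5)(2/4)(2/3)(1/2) = 0.033333.
The prior-weighted likelihoods are 4/9 · 0 = 0, 1/9 · 0.019841 = 0.0022046, 4/9 · 0.033333 = 0.014815; with total 0.017019.
Dividing through by the total gives posterior P(box A | data) = 0, P(box B | data) = 0.12953, P(box C | data) = 0.87047.
Averaging over the posterior, P(black next | data) = (1/5)(0.12953) + (1)(0.87047) = 0.89637.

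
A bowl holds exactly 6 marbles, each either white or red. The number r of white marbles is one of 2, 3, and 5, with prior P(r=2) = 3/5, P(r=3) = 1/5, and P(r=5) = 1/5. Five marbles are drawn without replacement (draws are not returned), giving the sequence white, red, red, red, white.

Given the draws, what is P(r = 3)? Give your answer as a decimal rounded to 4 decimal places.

0.2000

The likelihood of the observed sequence under each hypothesis: P(data | r = 2) = (2/6)(4/5)(3/4)(2/3)(1/2) = 1/15; P(data | r = 3) = (3/6)(3/5)(2/4)(1/3)(2/2) = 1/20; P(data | r = 5) = (5/6)(1/5)(0/4) = 0.
Multiplying each by its prior: 3/5 · 1/15 = 1/25, 1/5 · 1/20 = 1/100, 1/5 · 0 = 0; these sum to 1/20.
By Bayes' rule, P(r = 3 | data) = (1/100) / (1/20) = 1/5.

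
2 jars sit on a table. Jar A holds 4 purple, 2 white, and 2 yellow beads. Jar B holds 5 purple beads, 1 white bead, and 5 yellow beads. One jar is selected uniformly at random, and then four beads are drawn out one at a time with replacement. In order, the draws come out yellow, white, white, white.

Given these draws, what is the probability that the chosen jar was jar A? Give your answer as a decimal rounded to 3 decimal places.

0.920

Under each hypothesis, the probability of the observed sequence is: P(data | jar A) = (2/8)(2/8)(2/8)(2/8) = 0.0039062; P(data | jar B) = (5/11)(1/11)(1/11)(1/11) = 0.00034151.
Weighting by the prior gives 1/2 · 0.0039062 = 0.0019531, 1/2 · 0.00034151 = 0.00017075; summing to 0.0021239.
By Bayes' rule, P(jar A | data) = (0.0019531) / (0.0021239) = 0.9196.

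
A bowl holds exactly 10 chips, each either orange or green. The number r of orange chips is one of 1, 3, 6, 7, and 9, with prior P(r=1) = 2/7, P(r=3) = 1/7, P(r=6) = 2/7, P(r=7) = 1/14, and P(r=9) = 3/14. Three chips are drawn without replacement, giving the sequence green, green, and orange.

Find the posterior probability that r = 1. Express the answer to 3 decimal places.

Under each hypothesis, the probability of the observed sequence is: P(data | r = 1) = (9/10)(8/9)(1/8) = 1/10; P(data | r = 3) = (7/10)(6/9)(3/8) = 7/40; P(data | r = 6) = (4/10)(3/9)(6/8) = 1/10; P(data | r = 7) = (3/10)(2/9)(7/8) = 7/120; P(data | r = 9) = (1/10)(0/9) = 0.
Multiplying each by its prior: 2/7 · 1/10 = 1/35, 1/7 · 7/40 = 1/40, 2/7 · 1/10 = 1/35, 1/14 · 7/120 = 1/240, 3/14 · 0 = 0; with total 29/336.
So P(r = 1 | data) = (1/35) / (29/336) = 48/145.

0.331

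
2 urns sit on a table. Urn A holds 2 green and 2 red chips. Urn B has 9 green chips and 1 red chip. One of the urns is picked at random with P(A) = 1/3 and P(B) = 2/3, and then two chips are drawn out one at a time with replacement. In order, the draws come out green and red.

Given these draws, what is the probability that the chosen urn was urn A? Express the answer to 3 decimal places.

0.581

Under each hypothesis, the probability of the observed sequence is: P(data | urn A) = (2/4)(2/4) = 1/4; P(data | urn B) = (9/10)(1/10) = 9/100.
Multiplying each by its prior: 1/3 · 1/4 = 1/12, 2/3 · 9/100 = 3/50; these sum to 43/300.
By Bayes' rule, P(urn A | data) = (1/12) / (43/300) = 25/43.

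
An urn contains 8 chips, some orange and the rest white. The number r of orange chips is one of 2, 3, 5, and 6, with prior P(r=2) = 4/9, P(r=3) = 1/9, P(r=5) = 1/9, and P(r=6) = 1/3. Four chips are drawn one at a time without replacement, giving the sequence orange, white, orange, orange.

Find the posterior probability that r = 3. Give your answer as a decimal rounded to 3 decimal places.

For each hypothesis, P(data | H) works out to: P(data | r = 2) = (2/8)(6/7)(1/6)(0/5) = 0; P(data | r = 3) = (3/8)(5/7)(2/6)(1/5) = 1/56; P(data | r = 5) = (5/8)(3/7)(4/6)(3/5) = 3/28; P(data | r = 6) = (6/8)(2/7)(5/6)(4/5) = 1/7.
The prior-weighted likelihoods are 4/9 · 0 = 0, 1/9 · 1/56 = 1/504, 1/9 · 3/28 = 1/84, 1/3 · 1/7 = 1/21; these sum to 31/504.
Hence P(r = 3 | data) = (1/504) / (31/504) = 1/31.

0.032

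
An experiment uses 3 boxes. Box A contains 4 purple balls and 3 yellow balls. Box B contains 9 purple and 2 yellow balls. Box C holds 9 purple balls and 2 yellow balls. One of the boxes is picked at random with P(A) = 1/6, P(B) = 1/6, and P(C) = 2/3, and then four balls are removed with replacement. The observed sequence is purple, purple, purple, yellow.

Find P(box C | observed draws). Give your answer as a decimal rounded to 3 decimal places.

0.689

For each hypothesis, P(data | H) works out to: P(data | box A) = (4/7)(4/7)(4/7)(3/7) = 0.079967; P(data | box B) = (9/11)(9/11)(9/11)(2/11) = 0.099583; P(data | box C) = (9/11)(9/11)(9/11)(2/11) = 0.099583.
The prior-weighted likelihoods are 1/6 · 0.079967 = 0.013328, 1/6 · 0.099583 = 0.016597, 2/3 · 0.099583 = 0.066389; summing to 0.096314.
Therefore the posterior P(box C | data) = (0.066389) / (0.096314) = 0.6893.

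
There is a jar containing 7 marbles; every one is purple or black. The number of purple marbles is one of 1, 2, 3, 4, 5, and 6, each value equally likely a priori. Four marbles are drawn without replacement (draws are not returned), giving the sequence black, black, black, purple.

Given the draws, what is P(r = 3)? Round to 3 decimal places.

0.214

Compute the likelihood of the observed sequence for each case: P(data | r = 1) = (6/7)(5/6)(4/5)(1/4) = 1/7; P(data | r = 2) = (5/7)(4/6)(3/5)(2/4) = 1/7; P(data | r = 3) = (4/7)(3/6)(2/5)(3/4) = 3/35; P(data | r = 4) = (3/7)(2/6)(1/5)(4/4) = 1/35; P(data | r = 5) = (2/7)(1/6)(0/5) = 0; P(data | r = 6) = (1/7)(0/6) = 0.
Multiplying each by its prior: 1/6 · 1/7 = 1/42, 1/6 · 1/7 = 1/42, 1/6 · 3/35 = 1/70, 1/6 · 1/35 = 1/210, 1/6 · 0 = 0, 1/6 · 0 = 0; with total 1/15.
Hence P(r = 3 | data) = (1/70) / (1/15) = 3/14.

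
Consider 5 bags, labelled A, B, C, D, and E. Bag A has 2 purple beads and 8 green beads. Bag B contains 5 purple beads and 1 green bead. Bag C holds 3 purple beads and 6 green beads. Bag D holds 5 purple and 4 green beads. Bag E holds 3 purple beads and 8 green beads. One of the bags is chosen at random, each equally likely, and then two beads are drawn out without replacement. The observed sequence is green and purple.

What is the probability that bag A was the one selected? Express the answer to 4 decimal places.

Compute the likelihood of the observed sequence for each case: P(data | bag A) = (8/10)(2/9) = 0.17778; P(data | bag B) = (1/6)(5/5) = 0.16667; P(data | bag C) = (6/9)(3/8) = 0.25; P(data | bag D) = (4/9)(5/8) = 0.27778; P(data | bag E) = (8/11)(3/10) = 0.21818.
The prior-weighted likelihoods are 1/5 · 0.17778 = 0.035556, 1/5 · 0.16667 = 0.033333, 1/5 · 0.25 = 0.05, 1/5 · 0.27778 = 0.055556, 1/5 · 0.21818 = 0.043636; with total 0.21808.
By Bayes' rule, P(bag A | data) = (0.035556) / (0.21808) = 0.16304.

0.1630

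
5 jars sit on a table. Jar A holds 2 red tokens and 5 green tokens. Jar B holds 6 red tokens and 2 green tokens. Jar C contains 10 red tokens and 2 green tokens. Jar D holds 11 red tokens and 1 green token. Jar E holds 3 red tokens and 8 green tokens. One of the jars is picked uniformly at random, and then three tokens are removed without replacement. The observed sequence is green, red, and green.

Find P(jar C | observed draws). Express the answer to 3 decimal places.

0.037

Compute the likelihood of the observed sequence for each case: P(data | jar A) = (5/7)(2/6)(4/5) = 0.19048; P(data | jar B) = (2/8)(6/7)(1/6) = 0.035714; P(data | jar C) = (2/12)(10/11)(1/10) = 0.015152; P(data | jar D) = (1/12)(11/11)(0/10) = 0; P(data | jar E) = (8/11)(3/10)(7/9) = 0.1697.
Weighting by the prior gives 1/5 · 0.19048 = 0.038095, 1/5 · 0.035714 = 0.0071429, 1/5 · 0.015152 = 0.0030303, 1/5 · 0 = 0, 1/5 · 0.1697 = 0.033939; with total 0.082208.
By Bayes' rule, P(jar C | data) = (0.0030303) / (0.082208) = 0.036862.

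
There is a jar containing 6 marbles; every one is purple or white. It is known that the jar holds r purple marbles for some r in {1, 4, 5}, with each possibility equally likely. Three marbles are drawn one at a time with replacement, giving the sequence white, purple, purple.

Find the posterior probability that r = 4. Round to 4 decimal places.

Under each hypothesis, the probability of the observed sequence is: P(data | r = 1) = (5/6)(1/6)(1/6) = 5/216; P(data | r = 4) = (2/6)(4/6)(4/6) = 4/27; P(data | r = 5) = (1/6)(5/6)(5/6) = 25/216.
Multiplying each by its prior: 1/3 · 5/216 = 5/648, 1/3 · 4/27 = 4/81, 1/3 · 25/216 = 25/648; summing to 31/324.
By Bayes' rule, P(r = 4 | data) = (4/81) / (31/324) = 16/31.

0.5161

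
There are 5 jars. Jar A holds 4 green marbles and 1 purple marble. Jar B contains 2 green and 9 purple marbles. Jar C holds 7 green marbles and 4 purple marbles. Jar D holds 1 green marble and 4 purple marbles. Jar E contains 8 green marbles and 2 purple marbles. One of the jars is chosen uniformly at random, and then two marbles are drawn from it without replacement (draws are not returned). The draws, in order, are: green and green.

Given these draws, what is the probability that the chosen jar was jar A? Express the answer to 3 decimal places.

0.370

Compute the likelihood of the observed sequence for each case: P(data | jar A) = (4/5)(3/4) = 3/5; P(data | jar B) = (2/11)(1/10) = 1/55; P(data | jar C) = (7/11)(6/10) = 21/55; P(data | jar D) = (1/5)(0/4) = 0; P(data | jar E) = (8/10)(7/9) = 28/45.
Multiplying each by its prior: 1/5 · 3/5 = 3/25, 1/5 · 1/55 = 1/275, 1/5 · 21/55 = 21/275, 1/5 · 0 = 0, 1/5 · 28/45 = 28/225; summing to 73/225.
By Bayes' rule, P(jar A | data) = (3/25) / (73/225) = 27/73.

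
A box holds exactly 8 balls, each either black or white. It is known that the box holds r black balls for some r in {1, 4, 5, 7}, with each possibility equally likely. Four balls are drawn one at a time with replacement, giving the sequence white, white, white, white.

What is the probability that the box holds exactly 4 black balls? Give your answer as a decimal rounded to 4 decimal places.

Compute the likelihood of the observed sequence for each case: P(data | r = 1) = (7/8)(7/8)(7/8)(7/8) = 0.58618; P(data | r = 4) = (4/8)(4/8)(4/8)(4/8) = 0.0625; P(data | r = 5) = (3/8)(3/8)(3/8)(3/8) = 0.019775; P(data | r = 7) = (1/8)(1/8)(1/8)(1/8) = 0.00024414.
Multiplying each by its prior: 1/4 · 0.58618 = 0.14655, 1/4 · 0.0625 = 0.015625, 1/4 · 0.019775 = 0.0049438, 1/4 · 0.00024414 = 6.1035e-05; summing to 0.16718.
By Bayes' rule, P(r = 4 | data) = (0.015625) / (0.16718) = 0.093465.

0.0935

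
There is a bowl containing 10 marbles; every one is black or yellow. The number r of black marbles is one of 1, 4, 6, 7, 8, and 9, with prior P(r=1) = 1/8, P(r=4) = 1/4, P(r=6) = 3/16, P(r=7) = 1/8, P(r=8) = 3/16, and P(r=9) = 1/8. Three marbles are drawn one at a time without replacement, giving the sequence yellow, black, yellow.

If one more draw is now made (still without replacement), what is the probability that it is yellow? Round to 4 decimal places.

For each hypothesis, P(data | H) works out to: P(data | r = 1) = (9/10)(1/9)(8/8) = 1/10; P(data | r = 4) = (6/10)(4/9)(5/8) = 1/6; P(data | r = 6) = (4/10)(6/9)(3/8) = 1/10; P(data | r = 7) = (3/10)(7/9)(2/8) = 7/120; P(data | r = 8) = (2/10)(8/9)(1/8) = 1/45; P(data | r = 9) = (1/10)(9/9)(0/8) = 0.
Weighting by the prior gives 1/8 · 1/10 = 1/80, 1/4 · 1/6 = 1/24, 3/16 · 1/10 = 3/160, 1/8 · 7/120 = 7/960, 3/16 · 1/45 = 1/240, 1/8 · 0 = 0; these sum to 27/320.
Dividing through by the total gives posterior P(r = 1 | data) = 4/27, P(r = 4 | data) = 40/81, P(r = 6 | data) = 2/9, P(r = 7 | data) = 7/81, P(r = 8 | data) = 4/81, P(r = 9 | data) = 0.
So P(yellow next | data) = Σ P(yellow next | H) P(H | data) = (1)(4/27) + (4/7)(40/81) + (2/7)(2/9) + (1/7)(7/81) + (0)(4/81) = 41/81.

0.5062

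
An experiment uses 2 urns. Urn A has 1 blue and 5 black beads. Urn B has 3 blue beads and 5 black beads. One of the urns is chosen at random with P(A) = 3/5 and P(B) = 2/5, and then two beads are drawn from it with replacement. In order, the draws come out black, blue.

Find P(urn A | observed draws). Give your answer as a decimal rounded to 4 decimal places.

0.4706

The likelihood of the observed sequence under each hypothesis: P(data | urn A) = (5/6)(1/6) = 5/36; P(data | urn B) = (5/8)(3/8) = 15/64.
The prior-weighted likelihoods are 3/5 · 5/36 = 1/12, 2/5 · 15/64 = 3/32; with total 17/96.
By Bayes' rule, P(urn A | data) = (1/12) / (17/96) = 8/17.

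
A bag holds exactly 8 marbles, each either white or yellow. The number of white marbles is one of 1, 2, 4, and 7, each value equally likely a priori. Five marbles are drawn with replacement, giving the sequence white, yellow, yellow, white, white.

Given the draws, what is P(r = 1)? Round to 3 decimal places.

Compute the likelihood of the observed sequence for each case: P(data | r = 1) = (1/8)(7/8)(7/8)(1/8)(1/8) = 0.0014954; P(data | r = 2) = (2/8)(6/8)(6/8)(2/8)(2/8) = 0.0087891; P(data | r = 4) = (4/8)(4/8)(4/8)(4/8)(4/8) = 0.03125; P(data | r = 7) = (7/8)(1/8)(1/8)(7/8)(7/8) = 0.010468.
Weighting by the prior gives 1/4 · 0.0014954 = 0.00037384, 1/4 · 0.0087891 = 0.0021973, 1/4 · 0.03125 = 0.0078125, 1/4 · 0.010468 = 0.0026169; summing to 0.013.
Therefore the posterior P(r = 1 | data) = (0.00037384) / (0.013) = 0.028756.

0.029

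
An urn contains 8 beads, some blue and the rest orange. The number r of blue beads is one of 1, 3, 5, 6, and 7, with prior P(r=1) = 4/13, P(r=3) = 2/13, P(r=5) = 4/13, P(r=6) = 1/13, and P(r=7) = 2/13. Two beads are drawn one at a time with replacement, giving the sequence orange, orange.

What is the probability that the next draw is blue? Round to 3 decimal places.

0.245

Under each hypothesis, the probability of the observed sequence is: P(data | r = 1) = (7/8)(7/8) = 49/64; P(data | r = 3) = (5/8)(5/8) = 25/64; P(data | r = 5) = (3/8)(3/8) = 9/64; P(data | r = 6) = (2/8)(2/8) = 1/16; P(data | r = 7) = (1/8)(1/8) = 1/64.
The prior-weighted likelihoods are 4/13 · 49/64 = 49/208, 2/13 · 25/64 = 25/416, 4/13 · 9/64 = 9/208, 1/13 · 1/16 = 1/208, 2/13 · 1/64 = 1/416; these sum to 9/26.
Normalising, the posterior is P(r = 1 | data) = 49/72, P(r = 3 | data) = 25/144, P(r = 5 | data) = 1/8, P(r = 6 | data) = 1/72, P(r = 7 | data) = 1/144.
Averaging over the posterior, P(blue next | data) = (1/8)(49/72) + (3/8)(25/144) + (5/8)(1/8) + (3/4)(1/72) + (7/8)(1/144) = 47/192.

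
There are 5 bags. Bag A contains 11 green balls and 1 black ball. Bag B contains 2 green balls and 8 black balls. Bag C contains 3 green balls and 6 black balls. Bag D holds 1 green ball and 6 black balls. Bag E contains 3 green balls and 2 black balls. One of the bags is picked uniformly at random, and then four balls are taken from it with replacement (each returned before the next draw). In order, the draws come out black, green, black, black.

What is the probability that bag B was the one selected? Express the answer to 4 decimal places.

Under each hypothesis, the probability of the observed sequence is: P(data | bag A) = (1/12)(11/12)(1/12)(1/12) = 0.00053048; P(data | bag B) = (8/10)(2/10)(8/10)(8/10) = 0.1024; P(data | bag C) = (6/9)(3/9)(6/9)(6/9) = 0.098765; P(data | bag D) = (6/7)(1/7)(6/7)(6/7) = 0.089963; P(data | bag E) = (2/5)(3/5)(2/5)(2/5) = 0.0384.
The prior-weighted likelihoods are 1/5 · 0.00053048 = 0.0001061, 1/5 · 0.1024 = 0.02048, 1/5 · 0.098765 = 0.019753, 1/5 · 0.089963 = 0.017993, 1/5 · 0.0384 = 0.00768; summing to 0.066012.
By Bayes' rule, P(bag B | data) = (0.02048) / (0.066012) = 0.31025.

0.3102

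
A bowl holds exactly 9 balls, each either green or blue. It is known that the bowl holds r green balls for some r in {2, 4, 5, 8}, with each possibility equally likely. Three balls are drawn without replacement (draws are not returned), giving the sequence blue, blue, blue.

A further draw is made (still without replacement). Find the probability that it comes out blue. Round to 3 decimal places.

Compute the likelihood of the observed sequence for each case: P(data | r = 2) = (7/9)(6/8)(5/7) = 5/12; P(data | r = 4) = (5/9)(4/8)(3/7) = 5/42; P(data | r = 5) = (4/9)(3/8)(2/7) = 1/21; P(data | r = 8) = (1/9)(0/8) = 0.
Multiplying each by its prior: 1/4 · 5/12 = 5/48, 1/4 · 5/42 = 5/168, 1/4 · 1/21 = 1/84, 1/4 · 0 = 0; summing to 7/48.
Normalising, the posterior is P(r = 2 | data) = 5/7, P(r = 4 | data) = 10/49, P(r = 5 | data) = 4/49, P(r = 8 | data) = 0.
Averaging over the posterior, P(blue next | data) = (2/3)(5/7) + (1/3)(10/49) + (1/6)(4/49) = 82/147.

0.558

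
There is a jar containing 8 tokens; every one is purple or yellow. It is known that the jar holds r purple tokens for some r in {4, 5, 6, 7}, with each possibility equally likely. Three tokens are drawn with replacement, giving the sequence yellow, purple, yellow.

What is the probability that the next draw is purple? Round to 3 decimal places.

Under each hypothesis, the probability of the observed sequence is: P(data | r = 4) = (4/8)(4/8)(4/8) = 0.125; P(data | r = 5) = (3/8)(5/8)(3/8) = 0.087891; P(data | r = 6) = (2/8)(6/8)(2/8) = 0.046875; P(data | r = 7) = (1/8)(7/8)(1/8) = 0.013672.
The prior-weighted likelihoods are 1/4 · 0.125 = 0.03125, 1/4 · 0.087891 = 0.021973, 1/4 · 0.046875 = 0.011719, 1/4 · 0.013672 = 0.003418; these sum to 0.068359.
The posterior is then P(r = 4 | data) = 0.45714, P(r = 5 | data) = 0.32143, P(r = 6 | data) = 0.17143, P(r = 7 | data) = 0.05.
The predictive probability is P(purple next | data) = (1/2)(0.45714) + (5/8)(0.32143) + (3/4)(0.17143) + (7/8)(0.05) = 0.60179.

0.602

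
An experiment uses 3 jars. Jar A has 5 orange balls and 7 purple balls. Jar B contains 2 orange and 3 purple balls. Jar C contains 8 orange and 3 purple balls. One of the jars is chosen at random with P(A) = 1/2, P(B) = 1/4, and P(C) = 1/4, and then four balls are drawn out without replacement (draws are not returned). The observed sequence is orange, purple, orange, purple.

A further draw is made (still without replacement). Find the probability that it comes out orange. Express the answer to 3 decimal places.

0.315

The likelihood of the observed sequence under each hypothesis: P(data | jar A) = (5/12)(7/11)(4/10)(6/9) = 0.070707; P(data | jar B) = (2/5)(3/4)(1/3)(2/2) = 0.1; P(data | jar C) = (8/11)(3/10)(7/9)(2/8) = 0.042424.
Weighting by the prior gives 1/2 · 0.070707 = 0.035354, 1/4 · 0.1 = 0.025, 1/4 · 0.042424 = 0.010606; with total 0.07096.
Dividing through by the total gives posterior P(jar A | data) = 0.49822, P(jar B | data) = 0.35231, P(jar C | data) = 0.14947.
So P(orange next | data) = Σ P(orange next | H) P(H | data) = (3/8)(0.49822) + (0)(0.35231) + (6/7)(0.14947) = 0.31495.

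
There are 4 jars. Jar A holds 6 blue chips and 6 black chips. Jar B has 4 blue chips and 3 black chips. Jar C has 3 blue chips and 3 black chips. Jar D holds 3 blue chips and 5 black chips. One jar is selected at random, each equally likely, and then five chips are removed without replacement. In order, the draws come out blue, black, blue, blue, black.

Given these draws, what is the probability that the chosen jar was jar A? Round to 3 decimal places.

0.233

For each hypothesis, P(data | H) works out to: P(data | jar A) = (6/12)(6/11)(5/10)(4/9)(5/8) = 0.037879; P(data | jar B) = (4/7)(3/6)(3/5)(2/4)(2/3) = 0.057143; P(data | jar C) = (3/6)(3/5)(2/4)(1/3)(2/2) = 0.05; P(data | jar D) = (3/8)(5/7)(2/6)(1/5)(4/4) = 0.017857.
Multiplying each by its prior: 1/4 · 0.037879 = 0.0094697, 1/4 · 0.057143 = 0.014286, 1/4 · 0.05 = 0.0125, 1/4 · 0.017857 = 0.0044643; with total 0.04072.
So P(jar A | data) = (0.0094697) / (0.04072) = 0.23256.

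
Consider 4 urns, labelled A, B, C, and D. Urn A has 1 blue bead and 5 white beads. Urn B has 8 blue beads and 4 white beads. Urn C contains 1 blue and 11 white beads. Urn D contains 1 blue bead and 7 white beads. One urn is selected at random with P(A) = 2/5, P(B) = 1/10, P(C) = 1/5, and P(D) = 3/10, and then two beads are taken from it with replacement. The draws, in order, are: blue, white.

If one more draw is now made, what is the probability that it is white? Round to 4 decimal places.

0.7660

Under each hypothesis, the probability of the observed sequence is: P(data | urn A) = (1/6)(5/6) = 0.13889; P(data | urn B) = (8/12)(4/12) = 0.22222; P(data | urn C) = (1/12)(11/12) = 0.076389; P(data | urn D) = (1/8)(7/8) = 0.10938.
Multiplying each by its prior: 2/5 · 0.13889 = 0.055556, 1/10 · 0.22222 = 0.022222, 1/5 · 0.076389 = 0.015278, 3/10 · 0.10938 = 0.032813; with total 0.12587.
The posterior is then P(urn A | data) = 0.44138, P(urn B | data) = 0.17655, P(urn C | data) = 0.12138, P(urn D | data) = 0.26069.
Averaging over the posterior, P(white next | data) = (5/6)(0.44138) + (1/3)(0.17655) + (11/12)(0.12138) + (7/8)(0.26069) = 0.76603.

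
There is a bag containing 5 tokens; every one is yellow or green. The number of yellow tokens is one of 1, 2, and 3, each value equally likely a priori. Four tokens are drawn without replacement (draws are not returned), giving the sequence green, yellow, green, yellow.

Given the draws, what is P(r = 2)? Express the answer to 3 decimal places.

Under each hypothesis, the probability of the observed sequence is: P(data | r = 1) = (4/5)(1/4)(3/3)(0/2) = 0; P(data | r = 2) = (3/5)(2/4)(2/3)(1/2) = 1/10; P(data | r = 3) = (2/5)(3/4)(1/3)(2/2) = 1/10.
Multiplying each by its prior: 1/3 · 0 = 0, 1/3 · 1/10 = 1/30, 1/3 · 1/10 = 1/30; summing to 1/15.
Hence P(r = 2 | data) = (1/30) / (1/15) = 1/2.

0.500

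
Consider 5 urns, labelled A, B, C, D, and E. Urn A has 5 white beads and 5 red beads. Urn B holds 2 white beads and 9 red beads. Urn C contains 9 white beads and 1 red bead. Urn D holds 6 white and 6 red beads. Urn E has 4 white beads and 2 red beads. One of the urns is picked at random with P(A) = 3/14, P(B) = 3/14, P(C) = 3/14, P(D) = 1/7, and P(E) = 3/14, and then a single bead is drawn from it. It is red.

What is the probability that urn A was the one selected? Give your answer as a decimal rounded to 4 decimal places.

Under each hypothesis, the probability of this draw is: P(data | urn A) = (5/10) = 1/2; P(data | urn B) = (9/11) = 9/11; P(data | urn C) = (1/10) = 1/10; P(data | urn D) = (6/12) = 1/2; P(data | urn E) = (2/6) = 1/3.
Multiplying each by its prior: 3/14 · 1/2 = 3/28, 3/14 · 9/11 = 27/154, 3/14 · 1/10 = 3/140, 1/7 · 1/2 = 1/14, 3/14 · 1/3 = 1/14; summing to 172/385.
Therefore the posterior P(urn A | data) = (3/28) / (172/385) = 165/688.

0.2398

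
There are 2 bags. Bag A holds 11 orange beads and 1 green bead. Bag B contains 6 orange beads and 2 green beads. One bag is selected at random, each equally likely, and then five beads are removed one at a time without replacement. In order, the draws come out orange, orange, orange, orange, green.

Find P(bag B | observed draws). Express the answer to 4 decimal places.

0.5625

For each hypothesis, P(data | H) works out to: P(data | bag A) = (11/12)(10/11)(9/10)(8/9)(1/8) = 1/12; P(data | bag B) = (6/8)(5/7)(4/6)(3/5)(2/4) = 3/28.
Weighting by the prior gives 1/2 · 1/12 = 1/24, 1/2 · 3/28 = 3/56; summing to 2/21.
So P(bag B | data) = (3/56) / (2/21) = 9/16.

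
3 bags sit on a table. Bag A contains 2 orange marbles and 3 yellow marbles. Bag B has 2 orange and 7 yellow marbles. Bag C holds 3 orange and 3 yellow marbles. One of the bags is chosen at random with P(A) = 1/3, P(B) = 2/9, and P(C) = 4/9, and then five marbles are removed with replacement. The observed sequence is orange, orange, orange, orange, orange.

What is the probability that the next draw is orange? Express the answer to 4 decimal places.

0.4785

The likelihood of the observed sequence under each hypothesis: P(data | bag A) = (2/5)(2/5)(2/5)(2/5)(2/5) = 0.01024; P(data | bag B) = (2/9)(2/9)(2/9)(2/9)(2/9) = 0.00054192; P(data | bag C) = (3/6)(3/6)(3/6)(3/6)(3/6) = 0.03125.
The prior-weighted likelihoods are 1/3 · 0.01024 = 0.0034133, 2/9 · 0.00054192 = 0.00012043, 4/9 · 0.03125 = 0.013889; these sum to 0.017423.
Dividing through by the total gives posterior P(bag A | data) = 0.19591, P(bag B | data) = 0.0069121, P(bag C | data) = 0.79717.
Averaging over the posterior, P(orange next | data) = (2/5)(0.19591) + (2/9)(0.0069121) + (1/2)(0.79717) = 0.47849.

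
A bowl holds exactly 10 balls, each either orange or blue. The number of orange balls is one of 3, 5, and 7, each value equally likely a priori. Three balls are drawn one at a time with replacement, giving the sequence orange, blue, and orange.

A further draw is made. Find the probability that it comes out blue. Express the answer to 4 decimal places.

Compute the likelihood of the observed sequence for each case: P(data | r = 3) = (3/10)(7/10)(3/10) = 63/1000; P(data | r = 5) = (5/10)(5/10)(5/10) = 1/8; P(data | r = 7) = (7/10)(3/10)(7/10) = 147/1000.
Weighting by the prior gives 1/3 · 63/1000 = 21/1000, 1/3 · 1/8 = 1/24, 1/3 · 147/1000 = 49/1000; these sum to 67/600.
Normalising, the posterior is P(r = 3 | data) = 0.18806, P(r = 5 | data) = 0.37313, P(r = 7 | data) = 0.43881.
So P(blue next | data) = Σ P(blue next | H) P(H | data) = (7/10)(0.18806) + (1/2)(0.37313) + (3/10)(0.43881) = 0.44985.

0.4499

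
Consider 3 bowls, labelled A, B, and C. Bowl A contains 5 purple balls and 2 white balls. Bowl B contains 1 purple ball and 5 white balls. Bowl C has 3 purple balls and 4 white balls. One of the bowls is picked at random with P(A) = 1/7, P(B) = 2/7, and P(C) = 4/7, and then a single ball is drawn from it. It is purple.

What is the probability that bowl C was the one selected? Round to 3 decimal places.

0.621

Under each hypothesis, the probability of this draw is: P(data | bowl A) = (5/7) = 5/7; P(data | bowl B) = (1/6) = 1/6; P(data | bowl C) = (3/7) = 3/7.
Weighting by the prior gives 1/7 · 5/7 = 5/49, 2/7 · 1/6 = 1/21, 4/7 · 3/7 = 12/49; these sum to 58/147.
By Bayes' rule, P(bowl C | data) = (12/49) / (58/147) = 18/29.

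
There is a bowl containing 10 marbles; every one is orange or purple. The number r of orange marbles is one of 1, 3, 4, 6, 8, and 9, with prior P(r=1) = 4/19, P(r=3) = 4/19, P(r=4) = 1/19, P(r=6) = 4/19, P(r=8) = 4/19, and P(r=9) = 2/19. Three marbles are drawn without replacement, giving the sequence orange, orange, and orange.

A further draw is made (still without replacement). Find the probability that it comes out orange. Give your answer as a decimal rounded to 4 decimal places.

Compute the likelihood of the observed sequence for each case: P(data | r = 1) = (1/10)(0/9) = 0; P(data | r = 3) = (3/10)(2/9)(1/8) = 1/120; P(data | r = 4) = (4/10)(3/9)(2/8) = 1/30; P(data | r = 6) = (6/10)(5/9)(4/8) = 1/6; P(data | r = 8) = (8/10)(7/9)(6/8) = 7/15; P(data | r = 9) = (9/10)(8/9)(7/8) = 7/10.
The prior-weighted likelihoods are 4/19 · 0 = 0, 4/19 · 1/120 = 1/570, 1/19 · 1/30 = 1/570, 4/19 · 1/6 = 2/57, 4/19 · 7/15 = 28/285, 2/19 · 7/10 = 7/95; with total 4/19.
Normalising, the posterior is P(r = 1 | data) = 0, P(r = 3 | data) = 1/120, P(r = 4 | data) = 1/120, P(r = 6 | data) = 1/6, P(r = 8 | data) = 7/15, P(r = 9 | data) = 7/20.
The predictive probability is P(orange next | data) = (0)(1/120) + (1/7)(1/120) + (3/7)(1/6) + (5/7)(7/15) + (6/7)(7/20) = 593/840.

0.7060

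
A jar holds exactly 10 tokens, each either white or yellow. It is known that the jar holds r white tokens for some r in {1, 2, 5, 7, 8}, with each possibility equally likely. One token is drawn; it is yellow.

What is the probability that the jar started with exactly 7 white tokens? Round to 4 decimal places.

Under each hypothesis, the probability of this draw is: P(data | r = 1) = (9/10) = 9/10; P(data | r = 2) = (8/10) = 4/5; P(data | r = 5) = (5/10) = 1/2; P(data | r = 7) = (3/10) = 3/10; P(data | r = 8) = (2/10) = 1/5.
Multiplying each by its prior: 1/5 · 9/10 = 9/50, 1/5 · 4/5 = 4/25, 1/5 · 1/2 = 1/10, 1/5 · 3/10 = 3/50, 1/5 · 1/5 = 1/25; these sum to 27/50.
So P(r = 7 | data) = (3/50) / (27/50) = 1/9.

0.1111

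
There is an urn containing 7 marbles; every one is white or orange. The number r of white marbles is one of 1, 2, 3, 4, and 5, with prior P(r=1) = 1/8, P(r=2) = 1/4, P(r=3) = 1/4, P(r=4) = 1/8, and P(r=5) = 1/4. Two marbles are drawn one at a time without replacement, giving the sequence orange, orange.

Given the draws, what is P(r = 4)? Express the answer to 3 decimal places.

0.058

Compute the likelihood of the observed sequence for each case: P(data | r = 1) = (6/7)(5/6) = 5/7; P(data | r = 2) = (5/7)(4/6) = 10/21; P(data | r = 3) = (4/7)(3/6) = 2/7; P(data | r = 4) = (3/7)(2/6) = 1/7; P(data | r = 5) = (2/7)(1/6) = 1/21.
Multiplying each by its prior: 1/8 · 5/7 = 5/56, 1/4 · 10/21 = 5/42, 1/4 · 2/7 = 1/14, 1/8 · 1/7 = 1/56, 1/4 · 1/21 = 1/84; with total 13/42.
Therefore the posterior P(r = 4 | data) = (1/56) / (13/42) = 3/52.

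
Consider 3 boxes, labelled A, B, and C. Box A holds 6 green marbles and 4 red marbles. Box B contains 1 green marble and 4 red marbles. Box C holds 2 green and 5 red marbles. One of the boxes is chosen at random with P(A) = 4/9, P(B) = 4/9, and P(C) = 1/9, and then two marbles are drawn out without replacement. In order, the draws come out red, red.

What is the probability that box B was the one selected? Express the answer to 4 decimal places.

0.7039

For each hypothesis, P(data | H) works out to: P(data | box A) = (4/10)(3/9) = 2/15; P(data | box B) = (4/5)(3/4) = 3/5; P(data | box C) = (5/7)(4/6) = 10/21.
Multiplying each by its prior: 4/9 · 2/15 = 8/135, 4/9 · 3/5 = 4/15, 1/9 · 10/21 = 10/189; summing to 358/945.
By Bayes' rule, P(box B | data) = (4/15) / (358/945) = 126/179.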